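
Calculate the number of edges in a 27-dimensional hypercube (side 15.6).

The 27-cube has n·2^(n-1) = 27·2^26 = 27·67108864 = 1811939328 edges.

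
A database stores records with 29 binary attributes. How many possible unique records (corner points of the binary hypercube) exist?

An n-cube has 2^n vertices; for n = 29 that is 2^29 = 536870912.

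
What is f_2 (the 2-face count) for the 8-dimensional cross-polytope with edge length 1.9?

Each 2-face is the convex hull of 3 vertices, one chosen as ±e_i from each of 3 distinct axes: 2^3·C(8,3) = 448.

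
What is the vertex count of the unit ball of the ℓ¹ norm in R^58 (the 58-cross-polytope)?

The 58-dimensional cross-polytope has 2n = 2·58 = 116 vertices.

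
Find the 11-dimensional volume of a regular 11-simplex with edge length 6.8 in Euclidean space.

Volume = 6.8^11 · √(12/2^11) / 11! ≈ 2.75656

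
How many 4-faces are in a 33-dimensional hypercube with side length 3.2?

Number of 4-faces = C(33,4) · 2^(33-4) = 40920 · 536870912 = 21968757719040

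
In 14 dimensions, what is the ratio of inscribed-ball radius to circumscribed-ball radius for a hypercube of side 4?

r_in = 4/2 (half the side); r_out = 4√14/2 (half the diagonal). Ratio = 1/√14 ≈ 0.267261.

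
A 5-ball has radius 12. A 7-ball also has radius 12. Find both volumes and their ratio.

V_5(12) ≈ 1.3098e+06. V_7(12) ≈ 1.69297e+08. Ratio V_5/V_7 ≈ 0.007737.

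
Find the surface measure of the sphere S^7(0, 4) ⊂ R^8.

The surface area of an n-ball is 2π^(n/2) r^(n-1) / Γ(n/2). For n=8, r=4: 16384·π^4/3 ≈ 531984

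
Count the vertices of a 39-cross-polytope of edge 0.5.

The vertices are ±e_1, ..., ±e_39, so there are 2·39 = 78.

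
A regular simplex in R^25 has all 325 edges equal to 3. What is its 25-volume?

Volume = 3^25 · √(26/2^25) / 25! ≈ 4.80836e-17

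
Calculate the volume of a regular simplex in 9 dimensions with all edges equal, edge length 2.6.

For a regular n-simplex with edge a, V = (a^n / n!)·√((n+1)/2^n). With a=2.6, n=9: V ≈ 0.00209104.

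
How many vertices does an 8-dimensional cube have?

An n-cube has 2^n vertices; for n = 8 that is 2^8 = 256.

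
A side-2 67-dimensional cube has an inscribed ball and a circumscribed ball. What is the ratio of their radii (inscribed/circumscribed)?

For an n-cube of any side s, the inradius is s/2 and the circumradius is s√n/2, so the ratio is 1/√67 ≈ 0.122169.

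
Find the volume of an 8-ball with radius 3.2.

Volume = π^{8/2}·(3.2)^8/Γ(5) ≈ 44626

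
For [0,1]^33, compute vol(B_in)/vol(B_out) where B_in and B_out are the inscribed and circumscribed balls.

V_in / V_out = (r_in/r_out)^33 = (1/√33)^33 = 33^(-33/2) ≈ 8.80076e-26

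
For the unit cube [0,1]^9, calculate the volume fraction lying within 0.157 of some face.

The inner cube has side 1-2·0.157 = 0.686 and volume (0.686)^9 ≈ 0.03364, so the shell holds 0.966355 of the volume.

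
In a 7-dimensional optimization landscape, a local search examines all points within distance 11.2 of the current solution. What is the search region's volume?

V_7(11.2) = π^(7/2) · (11.2)^7 / Γ(7/2 + 1) ≈ 1.0445e+08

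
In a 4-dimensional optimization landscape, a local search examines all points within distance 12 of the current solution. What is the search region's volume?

Volume = π^{4/2}·(12)^4/Γ(3) = 10368·π^2 ≈ 102328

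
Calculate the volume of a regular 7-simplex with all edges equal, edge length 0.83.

V = (0.83^7 / 7!) · √((7+1) / 2^7) ≈ 1.34603e-05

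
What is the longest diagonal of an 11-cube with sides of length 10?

d = √(10² + 10² + ... + 10²) [11 terms] = √(11·10²) = 10√11 ≈ 33.1662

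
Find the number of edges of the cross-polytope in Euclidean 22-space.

An n-cross-polytope has 2^(k+1)·C(n,k+1) k-faces. Here 2^2·C(22,2) = 4·231 = 924.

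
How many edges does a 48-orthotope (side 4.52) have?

The 48-cube has n·2^(n-1) = 48·2^47 = 48·140737488355328 = 6755399441055744 edges.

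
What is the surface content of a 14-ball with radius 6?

The surface area of an n-ball is 2π^(n/2) r^(n-1) / Γ(n/2). For n=14, r=6: 181398528·π^7/5 ≈ 1.09575e+11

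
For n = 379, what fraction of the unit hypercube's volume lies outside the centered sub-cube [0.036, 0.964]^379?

Shell fraction = 1 - (1-0.072)^379 ≈ 1 - 5.02e-13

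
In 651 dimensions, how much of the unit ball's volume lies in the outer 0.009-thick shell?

Shell fraction = 1 - (1-0.009)^651 ≈ 0.997221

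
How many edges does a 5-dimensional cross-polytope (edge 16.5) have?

f_1(5-orthoplex) = 2^2 · (5 choose 2) = 40.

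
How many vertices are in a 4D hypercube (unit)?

Choose 0 of 4 axes to span the face (C(4,0) = 1 way), then fix each of the remaining 4 coordinates at one of its two extreme values (2^4 = 16 ways): 1·16 = 16.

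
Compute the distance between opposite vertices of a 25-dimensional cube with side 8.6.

The space diagonal of an n-cube of side s is s√n. Here 8.6·√25 = 43.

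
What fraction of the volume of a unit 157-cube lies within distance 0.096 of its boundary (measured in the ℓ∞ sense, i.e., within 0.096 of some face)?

1 - (1 - 2·0.096)^157 = 1 - 0.808^157 ≈ 1 - 2.908e-15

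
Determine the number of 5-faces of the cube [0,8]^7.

Choose 5 of 7 axes to span the face (C(7,5) = 21 ways), then fix each of the remaining 2 coordinates at one of its two extreme values (2^2 = 4 ways): 21·4 = 84.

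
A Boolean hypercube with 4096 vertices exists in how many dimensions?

The n-cube has 2^n vertices, and 4096 = 2^12, so n = 12.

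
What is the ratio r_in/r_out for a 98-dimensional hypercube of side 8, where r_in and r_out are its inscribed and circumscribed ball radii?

For an n-cube of any side s, the inradius is s/2 and the circumradius is s√n/2, so the ratio is 1/√98 ≈ 0.101015.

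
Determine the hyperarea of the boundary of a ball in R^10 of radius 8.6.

S = n·V_n(r)/r = 10·V_10(8.6)/8.6 (volume-to-surface relation), giving 6.56227e+09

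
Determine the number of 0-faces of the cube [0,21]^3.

f_0(3-cube) = (3 choose 0) · 2^3 = 8.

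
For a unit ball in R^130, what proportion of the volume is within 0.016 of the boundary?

V(inner)/V(outer) = ((1-0.016)/1)^130 ≈ 0.1228, so the shell fraction is 0.877153.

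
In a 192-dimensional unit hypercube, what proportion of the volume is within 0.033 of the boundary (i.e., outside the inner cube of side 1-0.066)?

1 - (1 - 2·0.033)^192 = 1 - 0.934^192 ≈ 0.9999979742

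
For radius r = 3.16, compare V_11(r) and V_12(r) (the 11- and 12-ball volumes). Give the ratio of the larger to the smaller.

V_11(3.16) ≈ 591102, V_12(3.16) ≈ 1.32377e+06. The 12-ball is larger by a factor of 2.239.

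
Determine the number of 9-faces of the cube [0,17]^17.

Choose 9 of 17 axes to span the face (C(17,9) = 24310 ways), then fix each of the remaining 8 coordinates at one of its two extreme values (2^8 = 256 ways): 24310·256 = 6223360.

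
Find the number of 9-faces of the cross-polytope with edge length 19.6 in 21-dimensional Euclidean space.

Number of 9-faces = 2^(9+1) · C(21,9+1) = 1024 · 352716 = 361181184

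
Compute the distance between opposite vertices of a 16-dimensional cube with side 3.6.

Diagonal = √16 · 3.6 = 14.4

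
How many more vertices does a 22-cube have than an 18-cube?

The 22-cube has 2^22 = 4194304 vertices. The 18-cube has 2^18 = 262144 vertices. Difference: 4194304 - 262144 = 3932160.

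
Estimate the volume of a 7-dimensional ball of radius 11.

V = 311794736·π^3/105 ≈ 9.20723e+07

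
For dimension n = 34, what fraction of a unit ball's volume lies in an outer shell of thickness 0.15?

1 - (1-0.15)^34 ≈ 0.996017 ≈ 99.60%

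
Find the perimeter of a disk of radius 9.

|∂B_2(9)| = 2πr = 2π·9 ≈ 56.5487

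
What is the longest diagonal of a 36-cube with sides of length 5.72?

Diagonal = √36 · 5.72 = 34.32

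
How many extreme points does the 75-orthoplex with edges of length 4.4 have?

An n-cross-polytope has 2n vertices; here n = 75, giving 150.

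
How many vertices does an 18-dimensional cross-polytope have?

Number of vertices = 2n = 36.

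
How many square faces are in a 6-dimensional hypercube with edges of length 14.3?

f_2(6-cube) = (6 choose 2) · 2^4 = 240.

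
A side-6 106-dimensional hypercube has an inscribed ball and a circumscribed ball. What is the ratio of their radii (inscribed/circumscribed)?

For an n-cube of any side s, the inradius is s/2 and the circumradius is s√n/2, so the ratio is 1/√106 ≈ 0.0971286.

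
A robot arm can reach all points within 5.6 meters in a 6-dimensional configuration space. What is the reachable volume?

V_6(5.6) = π^(6/2) · (5.6)^6 / Γ(6/2 + 1) ≈ 159377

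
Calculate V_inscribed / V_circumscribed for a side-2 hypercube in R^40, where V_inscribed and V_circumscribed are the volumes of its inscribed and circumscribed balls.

The radii are 2/2 and 2√40/2, so the volume ratio is (1/√40)^40 = 40^{-40/2} ≈ 9.09495e-33.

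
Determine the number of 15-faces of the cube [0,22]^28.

Choose 15 of 28 axes to span the face (C(28,15) = 37442160 ways), then fix each of the remaining 13 coordinates at one of its two extreme values (2^13 = 8192 ways): 37442160·8192 = 306726174720.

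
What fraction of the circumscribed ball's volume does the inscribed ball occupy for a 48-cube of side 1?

The radii are 1/2 and 1√48/2, so the volume ratio is (1/√48)^48 = 48^{-48/2} ≈ 4.469e-41.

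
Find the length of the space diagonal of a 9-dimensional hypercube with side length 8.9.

The space diagonal of an n-cube of side s is s√n. Here 8.9·√9 = 26.7.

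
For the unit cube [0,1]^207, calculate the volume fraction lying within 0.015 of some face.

The inner cube has side 1-2·0.015 = 0.97 and volume (0.97)^207 ≈ 0.001827, so the shell holds 0.998173 of the volume.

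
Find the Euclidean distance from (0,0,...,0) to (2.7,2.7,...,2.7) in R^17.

The space diagonal of an n-cube of side s is s√n. Here 2.7·√17 ≈ 11.1324.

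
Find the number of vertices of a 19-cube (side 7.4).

Number of vertices = 2^19 = 524288.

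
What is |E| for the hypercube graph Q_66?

Each of the 2^66 = 73786976294838206464 vertices has degree 66; total edges = 66·2^66/2 = 2434970217729660813312.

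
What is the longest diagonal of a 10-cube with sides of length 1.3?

The space diagonal of an n-cube of side s is s√n. Here 1.3·√10 ≈ 4.11096.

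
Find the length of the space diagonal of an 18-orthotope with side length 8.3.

Diagonal = √18 · 8.3 ≈ 35.2139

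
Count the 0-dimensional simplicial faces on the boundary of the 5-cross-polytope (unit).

An n-cross-polytope has 2^(k+1)·C(n,k+1) k-faces. Here 2^1·C(5,1) = 2·5 = 10.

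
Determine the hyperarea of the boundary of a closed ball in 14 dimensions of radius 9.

S_14(9) = 2·π^(14/2)·(9)^13 / Γ(14/2) = 282429536481·π^7/40 ≈ 2.13255e+13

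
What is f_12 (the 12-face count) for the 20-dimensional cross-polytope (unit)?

Number of 12-faces = 2^(12+1) · C(20,12+1) = 8192 · 77520 = 635043840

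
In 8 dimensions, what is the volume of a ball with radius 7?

V_8(7) = π^(8/2) · (7)^8 / Γ(8/2 + 1) = 5764801·π^4/24 ≈ 2.33977e+07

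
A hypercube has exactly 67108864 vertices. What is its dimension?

Since 2^n = 67108864, we have n = 26.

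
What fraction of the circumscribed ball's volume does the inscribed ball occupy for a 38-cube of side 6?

The radii are 6/2 and 6√38/2, so the volume ratio is (1/√38)^38 = 38^{-38/2} ≈ 9.64077e-31.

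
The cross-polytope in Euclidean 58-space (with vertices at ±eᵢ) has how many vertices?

The 58-dimensional cross-polytope has 2n = 2·58 = 116 vertices.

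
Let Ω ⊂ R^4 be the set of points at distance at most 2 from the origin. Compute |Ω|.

Volume = π^{4/2}·(2)^4/Γ(3) = 8·π^2 ≈ 78.9568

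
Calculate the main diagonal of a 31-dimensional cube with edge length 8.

||(8,8,...,8)|| = √(31)·8 ≈ 44.5421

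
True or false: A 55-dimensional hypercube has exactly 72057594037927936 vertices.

False. The 55-cube has 2^55 = 36028797018963968 vertices.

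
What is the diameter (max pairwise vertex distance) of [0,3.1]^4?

d = √(3.1² + 3.1² + ... + 3.1²) [4 terms] = √(4·3.1²) = 3.1√4 = 6.2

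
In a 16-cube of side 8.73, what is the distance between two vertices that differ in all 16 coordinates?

The space diagonal of an n-cube of side s is s√n. Here 8.73·√16 = 34.92.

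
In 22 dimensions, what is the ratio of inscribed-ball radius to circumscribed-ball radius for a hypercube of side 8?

r_in = 8/2 (half the side); r_out = 8√22/2 (half the diagonal). Ratio = 1/√22 ≈ 0.213201.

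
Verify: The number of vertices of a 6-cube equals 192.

False. The 6-cube has 2^6 = 64 vertices.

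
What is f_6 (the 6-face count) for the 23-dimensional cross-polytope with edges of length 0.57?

Number of 6-faces = 2^(6+1) · C(23,6+1) = 128 · 245157 = 31380096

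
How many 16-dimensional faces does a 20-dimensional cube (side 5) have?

Choose 16 of 20 axes to span the face (C(20,16) = 4845 ways), then fix each of the remaining 4 coordinates at one of its two extreme values (2^4 = 16 ways): 4845·16 = 77520.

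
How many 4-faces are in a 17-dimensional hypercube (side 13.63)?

Number of 4-faces = C(17,4) · 2^(17-4) = 2380 · 8192 = 19496960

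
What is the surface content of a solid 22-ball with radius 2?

|∂B_22(2)| = 16384·π^11/14175 ≈ 340052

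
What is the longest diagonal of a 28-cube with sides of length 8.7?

||(8.7,8.7,...,8.7)|| = √(28)·8.7 ≈ 46.0361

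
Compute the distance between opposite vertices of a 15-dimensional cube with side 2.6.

d = √(2.6² + 2.6² + ... + 2.6²) [15 terms] = √(15·2.6²) = 2.6√15 ≈ 10.0698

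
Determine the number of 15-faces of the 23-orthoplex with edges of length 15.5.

f_15(23-orthoplex) = 2^16 · (23 choose 16) = 16066609152.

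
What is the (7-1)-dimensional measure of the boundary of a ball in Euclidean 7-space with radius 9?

S_7(9) = 2·π^(7/2)·(9)^6 / Γ(7/2) = 2834352·π^3/5 ≈ 1.75765e+07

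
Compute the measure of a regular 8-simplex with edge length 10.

V = (10^8 / 8!) · √((8+1) / 2^8) ≈ 465.03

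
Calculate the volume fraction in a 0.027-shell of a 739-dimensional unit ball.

V(inner)/V(outer) = ((1-0.027)/1)^739 ≈ 1.642e-09, so the shell fraction is 0.9999999984.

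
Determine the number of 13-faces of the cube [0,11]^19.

An n-cube has C(n,k)·2^(n-k) k-faces. Here C(19,13)·2^6 = 27132·64 = 1736448.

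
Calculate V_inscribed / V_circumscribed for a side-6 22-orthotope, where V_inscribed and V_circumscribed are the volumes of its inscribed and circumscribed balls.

Volume scales as r^n, and r_in/r_out = 1/√22, giving (1/√22)^22 ≈ 1.7114e-15.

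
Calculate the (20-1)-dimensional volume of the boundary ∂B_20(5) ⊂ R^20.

The surface area of an n-ball is 2π^(n/2) r^(n-1) / Γ(n/2). For n=20, r=5: 3814697265625·π^10/36288 ≈ 9.84455e+12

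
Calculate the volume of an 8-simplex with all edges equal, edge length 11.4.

V_8 = √(9) · 11.4^8 / (8! · 2^(8/2)) ≈ 1326.54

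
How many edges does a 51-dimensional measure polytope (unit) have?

An n-cube has n·2^(n-1) edges. With n = 51: 51·1125899906842624 = 57420895248973824.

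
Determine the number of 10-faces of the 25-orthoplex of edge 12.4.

An n-cross-polytope has 2^(k+1)·C(n,k+1) k-faces. Here 2^11·C(25,11) = 2048·4457400 = 9128755200.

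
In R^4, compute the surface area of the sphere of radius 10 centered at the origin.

The surface area of an n-ball is 2π^(n/2) r^(n-1) / Γ(n/2). For n=4, r=10: 2000·π^2 ≈ 19739.2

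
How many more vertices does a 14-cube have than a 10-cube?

The 14-cube has 2^14 = 16384 vertices. The 10-cube has 2^10 = 1024 vertices. Difference: 16384 - 1024 = 15360.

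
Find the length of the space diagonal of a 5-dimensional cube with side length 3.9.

Diagonal = √5 · 3.9 ≈ 8.72067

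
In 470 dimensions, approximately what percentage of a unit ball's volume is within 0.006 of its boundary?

1 - (1-0.006)^470 ≈ 0.940898 ≈ 94.09%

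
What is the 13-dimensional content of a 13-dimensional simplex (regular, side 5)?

Volume = 5^13 · √(14/2^13) / 13! ≈ 0.00810399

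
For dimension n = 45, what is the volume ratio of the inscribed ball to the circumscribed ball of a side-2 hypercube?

Volume scales as r^n, and r_in/r_out = 1/√45, giving (1/√45)^45 ≈ 6.34919e-38.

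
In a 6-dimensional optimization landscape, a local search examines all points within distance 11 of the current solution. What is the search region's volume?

Volume = π^{6/2}·(11)^6/Γ(4) = 1771561·π^3/6 ≈ 9.15492e+06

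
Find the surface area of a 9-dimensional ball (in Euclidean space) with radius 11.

|∂B_9(11)| = 6859484192·π^4/105 ≈ 6.36358e+09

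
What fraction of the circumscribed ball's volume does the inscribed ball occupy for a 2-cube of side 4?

Volume scales as r^n, and r_in/r_out = 1/√2, giving (1/√2)^2 ≈ 0.5.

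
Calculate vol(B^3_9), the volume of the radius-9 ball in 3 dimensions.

Volume = π^{3/2}·(9)^3/Γ(5/2) = 972·π ≈ 3053.63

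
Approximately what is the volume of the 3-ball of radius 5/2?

V = 125·π/6 ≈ 65.4498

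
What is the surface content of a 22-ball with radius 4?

The surface area of an n-ball is 2π^(n/2) r^(n-1) / Γ(n/2). For n=22, r=4: 34359738368·π^11/14175 ≈ 7.13141e+11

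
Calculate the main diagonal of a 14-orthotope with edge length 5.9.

The space diagonal of an n-cube of side s is s√n. Here 5.9·√14 ≈ 22.0758.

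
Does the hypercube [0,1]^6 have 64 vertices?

True. The 6-cube has 2^6 = 64 vertices.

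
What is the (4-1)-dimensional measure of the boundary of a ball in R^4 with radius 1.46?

S_4(1.46) = 2·π^(4/2)·(1.46)^3 / Γ(4/2) ≈ 61.4311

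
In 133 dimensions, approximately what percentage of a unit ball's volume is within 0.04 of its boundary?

1 - (1-0.04)^133 ≈ 0.995614 ≈ 99.56%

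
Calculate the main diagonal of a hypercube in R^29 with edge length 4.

Diagonal = √29 · 4 ≈ 21.5407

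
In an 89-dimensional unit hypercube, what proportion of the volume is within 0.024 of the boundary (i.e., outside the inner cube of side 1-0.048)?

The inner cube has side 1-2·0.024 = 0.952 and volume (0.952)^89 ≈ 0.01255, so the shell holds 0.987449 of the volume.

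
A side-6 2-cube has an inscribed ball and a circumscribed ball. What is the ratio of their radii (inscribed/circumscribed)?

r_in = 6/2 (half the side); r_out = 6√2/2 (half the diagonal). Ratio = 1/√2 ≈ 0.707107.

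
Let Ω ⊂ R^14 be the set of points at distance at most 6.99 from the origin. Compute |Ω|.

The n-ball volume is π^(n/2)·r^n/Γ(n/2+1). With n=14, r=6.99: V ≈ 3.98381e+11.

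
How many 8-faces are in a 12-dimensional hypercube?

Choose 8 of 12 axes to span the face (C(12,8) = 495 ways), then fix each of the remaining 4 coordinates at one of its two extreme values (2^4 = 16 ways): 495·16 = 7920.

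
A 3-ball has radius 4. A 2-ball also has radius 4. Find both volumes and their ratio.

V_3(4) ≈ 268.083. V_2(4) ≈ 50.2655. Ratio V_3/V_2 ≈ 5.333.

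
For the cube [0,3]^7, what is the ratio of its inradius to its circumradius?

r_in = 3/2 (half the side); r_out = 3√7/2 (half the diagonal). Ratio = 1/√7 ≈ 0.377964.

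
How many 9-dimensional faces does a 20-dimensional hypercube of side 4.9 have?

Choose 9 of 20 axes to span the face (C(20,9) = 167960 ways), then fix each of the remaining 11 coordinates at one of its two extreme values (2^11 = 2048 ways): 167960·2048 = 343982080.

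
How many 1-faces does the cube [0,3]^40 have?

The 40-cube has n·2^(n-1) = 40·2^39 = 40·549755813888 = 21990232555520 edges.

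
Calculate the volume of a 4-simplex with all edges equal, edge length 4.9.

V = (4.9^4 / 4!) · √((4+1) / 2^4) ≈ 13.4276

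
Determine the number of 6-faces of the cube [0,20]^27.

An n-cube has C(n,k)·2^(n-k) k-faces. Here C(27,6)·2^21 = 296010·2097152 = 620777963520.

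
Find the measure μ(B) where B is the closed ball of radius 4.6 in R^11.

Volume = π^{11/2}·(4.6)^11/Γ(13/2) ≈ 3.67655e+07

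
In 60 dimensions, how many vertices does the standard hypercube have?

The 60-cube has 2^60 = 1152921504606846976 vertices.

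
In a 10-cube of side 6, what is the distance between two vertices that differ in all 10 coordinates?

The space diagonal of an n-cube of side s is s√n. Here 6·√10 ≈ 18.9737.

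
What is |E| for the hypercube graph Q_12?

The 12-cube has n·2^(n-1) = 12·2^11 = 12·2048 = 24576 edges.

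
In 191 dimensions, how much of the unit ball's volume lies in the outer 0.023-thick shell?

Shell fraction = 1 - (1-0.023)^191 ≈ 0.988255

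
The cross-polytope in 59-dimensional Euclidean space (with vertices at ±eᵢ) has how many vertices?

An n-cross-polytope has 2n vertices; here n = 59, giving 118.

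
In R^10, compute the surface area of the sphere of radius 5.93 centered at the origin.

|∂B_10(5.93)| ≈ 2.31239e+08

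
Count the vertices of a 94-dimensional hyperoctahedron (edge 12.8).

The vertices are ±e_1, ..., ±e_94, so there are 2·94 = 188.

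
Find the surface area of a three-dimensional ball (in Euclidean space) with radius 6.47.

The surface area of an n-ball is 2π^(n/2) r^(n-1) / Γ(n/2). For n=3, r=6.47: 4πr² = 4π·(6.47)² ≈ 526.04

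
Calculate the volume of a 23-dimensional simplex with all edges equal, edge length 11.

V = (11^23 / 23!) · √((23+1) / 2^23) ≈ 0.0585866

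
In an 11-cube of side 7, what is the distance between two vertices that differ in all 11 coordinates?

||(7,7,...,7)|| = √(11)·7 ≈ 23.2164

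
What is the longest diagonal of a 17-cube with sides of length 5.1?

d = √(5.1² + 5.1² + ... + 5.1²) [17 terms] = √(17·5.1²) = 5.1√17 ≈ 21.0278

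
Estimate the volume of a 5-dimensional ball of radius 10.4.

The n-ball volume is π^(n/2)·r^n/Γ(n/2+1). With n=5, r=10.4: V ≈ 640420.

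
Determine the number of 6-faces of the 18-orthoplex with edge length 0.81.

An n-cross-polytope has 2^(k+1)·C(n,k+1) k-faces. Here 2^7·C(18,7) = 128·31824 = 4073472.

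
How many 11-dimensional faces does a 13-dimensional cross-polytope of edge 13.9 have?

f_11(13-orthoplex) = 2^12 · (13 choose 12) = 53248.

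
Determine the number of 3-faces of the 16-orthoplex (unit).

Each 3-face is the convex hull of 4 vertices, one chosen as ±e_i from each of 4 distinct axes: 2^4·C(16,4) = 29120.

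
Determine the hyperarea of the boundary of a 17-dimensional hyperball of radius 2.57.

|∂B_17(2.57)| ≈ 8.6804e+06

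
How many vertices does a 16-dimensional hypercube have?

Number of vertices = 2^16 = 65536.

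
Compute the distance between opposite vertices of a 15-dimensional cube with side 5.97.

d = √(5.97² + 5.97² + ... + 5.97²) [15 terms] = √(15·5.97²) = 5.97√15 ≈ 23.1217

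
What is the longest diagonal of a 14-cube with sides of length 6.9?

d = √(6.9² + 6.9² + ... + 6.9²) [14 terms] = √(14·6.9²) = 6.9√14 ≈ 25.8174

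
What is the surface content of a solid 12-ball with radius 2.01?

|∂B_12(2.01)| ≈ 34666.1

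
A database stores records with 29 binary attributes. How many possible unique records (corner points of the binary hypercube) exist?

The 29-cube has 2^29 = 536870912 vertices.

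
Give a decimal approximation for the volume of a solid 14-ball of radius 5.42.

The n-ball volume is π^(n/2)·r^n/Γ(n/2+1). With n=14, r=5.42: V ≈ 1.13138e+10.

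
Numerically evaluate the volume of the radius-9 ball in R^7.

V = 25509168·π^3/35 ≈ 2.25984e+07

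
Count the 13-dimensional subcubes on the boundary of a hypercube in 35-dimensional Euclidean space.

An n-cube has C(n,k)·2^(n-k) k-faces. Here C(35,13)·2^22 = 1476337800·4194304 = 6192209539891200.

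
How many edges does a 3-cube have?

The 3-cube has n·2^(n-1) = 3·2^2 = 3·4 = 12 edges.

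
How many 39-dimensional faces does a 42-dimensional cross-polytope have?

Each 39-face is the convex hull of 40 vertices, one chosen as ±e_i from each of 40 distinct axes: 2^40·C(42,40) = 946679511515136.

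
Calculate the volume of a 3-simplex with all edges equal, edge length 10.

Volume = (√2/12) · 10³ = 117.851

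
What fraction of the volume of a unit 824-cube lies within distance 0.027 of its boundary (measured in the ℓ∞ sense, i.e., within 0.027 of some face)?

Shell fraction = 1 - (1-0.054)^824 ≈ 1 - 1.362e-20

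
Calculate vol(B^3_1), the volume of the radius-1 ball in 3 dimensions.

V = 4·π/3 ≈ 4.18879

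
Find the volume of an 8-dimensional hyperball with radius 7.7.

The n-ball volume is π^(n/2)·r^n/Γ(n/2+1). With n=8, r=7.7: V ≈ 5.0155e+07.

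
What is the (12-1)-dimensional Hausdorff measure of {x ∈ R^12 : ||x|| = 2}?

S_12(2) = 2·π^(12/2)·(2)^11 / Γ(12/2) = 512·π^6/15 ≈ 32815.4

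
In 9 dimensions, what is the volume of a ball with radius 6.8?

Volume = π^{9/2}·(6.8)^9/Γ(11/2) ≈ 1.02541e+08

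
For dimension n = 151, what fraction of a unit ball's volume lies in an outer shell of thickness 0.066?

1 - (1-0.066)^151 ≈ 0.999967 ≈ 99.996671%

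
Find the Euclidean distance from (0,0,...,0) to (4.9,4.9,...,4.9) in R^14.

d = √(4.9² + 4.9² + ... + 4.9²) [14 terms] = √(14·4.9²) = 4.9√14 ≈ 18.3341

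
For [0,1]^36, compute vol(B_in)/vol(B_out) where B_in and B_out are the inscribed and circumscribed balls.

The radii are 1/2 and 1√36/2, so the volume ratio is (1/√36)^36 = 36^{-36/2} ≈ 9.69516e-29.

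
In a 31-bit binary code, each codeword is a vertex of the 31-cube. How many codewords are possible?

Each vertex is a binary string of length 31, so there are 2^31 = 2147483648.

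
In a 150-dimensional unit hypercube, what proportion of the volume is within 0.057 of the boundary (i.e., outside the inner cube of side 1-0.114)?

Shell fraction = 1 - (1-0.114)^150 ≈ 0.999999987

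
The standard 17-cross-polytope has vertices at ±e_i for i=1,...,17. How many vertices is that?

The vertices are ±e_1, ..., ±e_17, so there are 2·17 = 34.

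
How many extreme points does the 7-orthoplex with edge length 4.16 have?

The 7-dimensional cross-polytope has 2n = 2·7 = 14 vertices.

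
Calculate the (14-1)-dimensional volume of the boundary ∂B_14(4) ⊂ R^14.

S_14(4) = 2·π^(14/2)·(4)^13 / Γ(14/2) = 8388608·π^7/45 ≈ 5.63023e+08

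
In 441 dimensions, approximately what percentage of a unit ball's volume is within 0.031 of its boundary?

1 - (1-0.031)^441 ≈ 0.9999990694 ≈ 99.999907%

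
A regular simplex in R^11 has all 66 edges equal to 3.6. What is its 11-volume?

V_11 = √(12) · 3.6^11 / (11! · 2^(11/2)) ≈ 0.00252405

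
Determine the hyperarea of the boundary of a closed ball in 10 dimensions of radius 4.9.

S = n·V_n(r)/r = 10·V_10(4.9)/4.9 (volume-to-surface relation), giving 4.15272e+07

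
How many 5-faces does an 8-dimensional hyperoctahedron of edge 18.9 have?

An n-cross-polytope has 2^(k+1)·C(n,k+1) k-faces. Here 2^6·C(8,6) = 64·28 = 1792.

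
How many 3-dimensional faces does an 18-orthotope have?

f_3(18-cube) = (18 choose 3) · 2^15 = 26738688.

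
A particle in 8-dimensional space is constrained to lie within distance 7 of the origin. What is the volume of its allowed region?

V_8(7) = π^(8/2) · (7)^8 / Γ(8/2 + 1) = 5764801·π^4/24 ≈ 2.33977e+07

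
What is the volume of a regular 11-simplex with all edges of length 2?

V = (2^11 / 11!) · √((11+1) / 2^11) ≈ 3.92735e-06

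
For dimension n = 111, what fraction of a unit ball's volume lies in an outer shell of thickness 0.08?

1 - (1-0.08)^111 ≈ 0.999904 ≈ 99.9904%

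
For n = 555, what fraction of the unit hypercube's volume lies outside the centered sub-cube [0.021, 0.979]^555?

1 - (1 - 2·0.021)^555 = 1 - 0.958^555 ≈ 1 - 4.548e-11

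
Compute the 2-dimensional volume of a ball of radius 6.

V = 36·π ≈ 113.097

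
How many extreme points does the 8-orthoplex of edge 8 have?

The 8-dimensional cross-polytope has 2n = 2·8 = 16 vertices.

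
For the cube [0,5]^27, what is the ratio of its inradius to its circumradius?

For an n-cube of any side s, the inradius is s/2 and the circumradius is s√n/2, so the ratio is 1/√27 ≈ 0.19245.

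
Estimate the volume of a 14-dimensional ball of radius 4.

Volume = π^{14/2}·(4)^14/Γ(8) = 16777216·π^7/315 ≈ 1.60864e+08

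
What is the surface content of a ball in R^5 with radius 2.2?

S = n·V_n(r)/r = 5·V_5(2.2)/2.2 (volume-to-surface relation), giving 616.537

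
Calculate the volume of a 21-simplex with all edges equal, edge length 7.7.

V_21 = √(22) · 7.7^21 / (21! · 2^(21/2)) ≈ 0.000262034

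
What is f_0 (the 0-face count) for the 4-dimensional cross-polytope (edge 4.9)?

Each 0-face is the convex hull of 1 vertex, one chosen as ±e_i from each of 1 distinct axis: 2^1·C(4,1) = 8.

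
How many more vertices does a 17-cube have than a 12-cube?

The 17-cube has 2^17 = 131072 vertices. The 12-cube has 2^12 = 4096 vertices. Difference: 131072 - 4096 = 126976.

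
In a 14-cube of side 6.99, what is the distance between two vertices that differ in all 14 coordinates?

The space diagonal of an n-cube of side s is s√n. Here 6.99·√14 ≈ 26.1542.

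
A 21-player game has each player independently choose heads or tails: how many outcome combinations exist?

Each vertex is a binary string of length 21, so there are 2^21 = 2097152.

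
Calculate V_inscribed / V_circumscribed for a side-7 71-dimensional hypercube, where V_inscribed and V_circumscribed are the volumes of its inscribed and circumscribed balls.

V_in / V_out = (r_in/r_out)^71 = (1/√71)^71 = 71^(-71/2) ≈ 1.9069e-66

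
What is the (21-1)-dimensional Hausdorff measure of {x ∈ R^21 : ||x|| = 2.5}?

The surface area of an n-ball is 2π^(n/2) r^(n-1) / Γ(n/2). For n=21, r=2.5: 3814697265625·π^10/13408851456 ≈ 2.6642e+07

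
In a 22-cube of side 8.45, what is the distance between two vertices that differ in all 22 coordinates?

d = √(8.45² + 8.45² + ... + 8.45²) [22 terms] = √(22·8.45²) = 8.45√22 ≈ 39.634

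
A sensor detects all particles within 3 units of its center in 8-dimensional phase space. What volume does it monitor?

V_8(3) = π^(8/2) · (3)^8 / Γ(8/2 + 1) = 2187·π^4/8 ≈ 26629.2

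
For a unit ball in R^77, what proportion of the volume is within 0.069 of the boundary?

1 - (1-0.069)^77 ≈ 0.995934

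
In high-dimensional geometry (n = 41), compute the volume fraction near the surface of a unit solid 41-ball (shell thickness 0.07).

1 - (1-0.07)^41 ≈ 0.948973 ≈ 94.90%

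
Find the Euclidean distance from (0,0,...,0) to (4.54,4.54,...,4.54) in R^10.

Diagonal = √10 · 4.54 ≈ 14.3567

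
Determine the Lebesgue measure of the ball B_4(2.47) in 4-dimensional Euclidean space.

Volume = π^{4/2}·(2.47)^4/Γ(3) ≈ 183.678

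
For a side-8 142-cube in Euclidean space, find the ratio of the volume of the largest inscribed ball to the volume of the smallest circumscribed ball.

V_in / V_out = (r_in/r_out)^142 = (1/√142)^142 = 142^(-142/2) ≈ 1.54002e-153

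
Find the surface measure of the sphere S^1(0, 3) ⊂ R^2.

The surface area of an n-ball is 2π^(n/2) r^(n-1) / Γ(n/2). For n=2, r=3: 2πr = 2π·3 ≈ 18.8496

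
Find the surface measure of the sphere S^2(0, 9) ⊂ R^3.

|∂B_3(9)| = 4πr² = 4π·(9)² ≈ 1017.88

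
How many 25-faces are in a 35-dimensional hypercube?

f_25(35-cube) = (35 choose 25) · 2^10 = 187985301504.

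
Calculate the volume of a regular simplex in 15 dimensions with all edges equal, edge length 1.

For a regular n-simplex with edge a, V = (a^n / n!)·√((n+1)/2^n). With a=1, n=15: V ≈ 1.6898e-14.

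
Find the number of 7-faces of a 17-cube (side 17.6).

f_7(17-cube) = (17 choose 7) · 2^10 = 19914752.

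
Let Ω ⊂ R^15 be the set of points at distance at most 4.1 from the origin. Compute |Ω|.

Volume = π^{15/2}·(4.1)^15/Γ(17/2) ≈ 5.93182e+08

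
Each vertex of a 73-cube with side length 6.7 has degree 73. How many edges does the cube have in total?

Each of the 2^73 = 9444732965739290427392 vertices has degree 73; total edges = 73·2^73/2 = 344732753249484100599808.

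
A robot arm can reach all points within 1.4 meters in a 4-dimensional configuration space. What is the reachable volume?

The n-ball volume is π^(n/2)·r^n/Γ(n/2+1). With n=4, r=1.4: V ≈ 18.9575.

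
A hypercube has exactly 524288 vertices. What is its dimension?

n = log_2(524288) = 19.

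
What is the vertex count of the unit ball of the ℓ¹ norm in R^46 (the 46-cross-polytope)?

The vertices are ±e_1, ..., ±e_46, so there are 2·46 = 92.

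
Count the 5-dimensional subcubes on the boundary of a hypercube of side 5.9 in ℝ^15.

An n-cube has C(n,k)·2^(n-k) k-faces. Here C(15,5)·2^10 = 3003·1024 = 3075072.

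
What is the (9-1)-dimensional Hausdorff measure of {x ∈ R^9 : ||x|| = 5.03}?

The surface area of an n-ball is 2π^(n/2) r^(n-1) / Γ(n/2). For n=9, r=5.03: 1.21648e+07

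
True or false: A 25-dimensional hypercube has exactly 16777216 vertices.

False. The 25-cube has 2^25 = 33554432 vertices.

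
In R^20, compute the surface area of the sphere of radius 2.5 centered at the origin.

|∂B_20(2.5)| = 3814697265625·π^10/19025362944 ≈ 1.8777e+07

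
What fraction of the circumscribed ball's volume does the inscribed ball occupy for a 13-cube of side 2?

V_in / V_out = (r_in/r_out)^13 = (1/√13)^13 = 13^(-13/2) ≈ 5.74603e-08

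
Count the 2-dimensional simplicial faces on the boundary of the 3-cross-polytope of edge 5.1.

Number of 2-faces = 2^(2+1) · C(3,2+1) = 8 · 1 = 8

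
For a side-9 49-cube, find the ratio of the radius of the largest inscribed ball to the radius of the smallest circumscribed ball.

For an n-cube of any side s, the inradius is s/2 and the circumradius is s√n/2, so the ratio is 1/√49 ≈ 0.142857.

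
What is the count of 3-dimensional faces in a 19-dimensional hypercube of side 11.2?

Number of 3-faces = C(19,3) · 2^(19-3) = 969 · 65536 = 63504384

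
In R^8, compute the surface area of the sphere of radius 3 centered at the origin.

S = n·V_n(r)/r = 8·V_8(3)/3 (volume-to-surface relation), giving 729·π^4 ≈ 71011.2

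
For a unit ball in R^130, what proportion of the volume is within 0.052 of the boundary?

Shell fraction = 1 - (1-0.052)^130 ≈ 0.999034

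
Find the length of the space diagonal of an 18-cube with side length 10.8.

d = √(10.8² + 10.8² + ... + 10.8²) [18 terms] = √(18·10.8²) = 10.8√18 ≈ 45.8205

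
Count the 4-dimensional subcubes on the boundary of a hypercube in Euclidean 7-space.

An n-cube has C(n,k)·2^(n-k) k-faces. Here C(7,4)·2^3 = 35·8 = 280.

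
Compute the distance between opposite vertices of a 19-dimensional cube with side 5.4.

d = √(5.4² + 5.4² + ... + 5.4²) [19 terms] = √(19·5.4²) = 5.4√19 ≈ 23.5381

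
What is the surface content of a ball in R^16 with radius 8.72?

S = n·V_n(r)/r = 16·V_16(8.72)/8.72 (volume-to-surface relation), giving 4.82554e+14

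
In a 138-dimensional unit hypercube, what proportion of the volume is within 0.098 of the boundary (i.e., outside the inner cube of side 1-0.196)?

Shell fraction = 1 - (1-0.196)^138 ≈ 1 - 8.42e-14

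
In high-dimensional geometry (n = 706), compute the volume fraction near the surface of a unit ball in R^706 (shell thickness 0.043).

1 - (1-0.043)^706 ≈ 1 - 3.341e-14 ≈ (100 - 3.34e-12)%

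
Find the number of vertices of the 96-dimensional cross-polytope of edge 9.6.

The vertices are ±e_1, ..., ±e_96, so there are 2·96 = 192.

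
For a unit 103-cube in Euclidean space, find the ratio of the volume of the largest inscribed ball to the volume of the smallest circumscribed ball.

V_in/V_out = n^(-n/2) = 103^(-103/2) ≈ 2.18214e-104.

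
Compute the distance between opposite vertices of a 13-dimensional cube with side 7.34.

Diagonal = √13 · 7.34 ≈ 26.4647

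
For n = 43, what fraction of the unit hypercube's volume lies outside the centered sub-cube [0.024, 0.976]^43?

1 - (1 - 2·0.024)^43 = 1 - 0.952^43 ≈ 0.879388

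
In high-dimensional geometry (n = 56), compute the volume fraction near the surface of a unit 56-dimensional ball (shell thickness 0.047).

1 - (1-0.047)^56 ≈ 0.932516 ≈ 93.25%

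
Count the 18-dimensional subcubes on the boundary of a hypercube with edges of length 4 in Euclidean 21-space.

Number of 18-faces = C(21,18) · 2^(21-18) = 1330 · 8 = 10640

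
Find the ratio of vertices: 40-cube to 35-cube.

The 40-cube has 2^40 = 1099511627776 vertices. The 35-cube has 2^35 = 34359738368 vertices. Ratio: 1099511627776/34359738368 = 32.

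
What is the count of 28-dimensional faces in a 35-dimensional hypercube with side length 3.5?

f_28(35-cube) = (35 choose 28) · 2^7 = 860738560.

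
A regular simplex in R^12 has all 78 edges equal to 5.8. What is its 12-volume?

For a regular n-simplex with edge a, V = (a^n / n!)·√((n+1)/2^n). With a=5.8, n=12: V ≈ 0.170448.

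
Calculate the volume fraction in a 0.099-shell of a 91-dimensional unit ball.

1 - (1-0.099)^91 ≈ 0.999924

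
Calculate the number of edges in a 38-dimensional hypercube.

An n-cube has n·2^(n-1) edges. With n = 38: 38·137438953472 = 5222680231936.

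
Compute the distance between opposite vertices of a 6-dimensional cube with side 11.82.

The space diagonal of an n-cube of side s is s√n. Here 11.82·√6 ≈ 28.953.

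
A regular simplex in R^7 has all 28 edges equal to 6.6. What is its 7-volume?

For a regular n-simplex with edge a, V = (a^n / n!)·√((n+1)/2^n). With a=6.6, n=7: V ≈ 27.0593.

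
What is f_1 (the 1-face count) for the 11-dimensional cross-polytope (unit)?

f_1(11-orthoplex) = 2^2 · (11 choose 2) = 220.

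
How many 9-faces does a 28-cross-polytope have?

An n-cross-polytope has 2^(k+1)·C(n,k+1) k-faces. Here 2^10·C(28,10) = 1024·13123110 = 13438064640.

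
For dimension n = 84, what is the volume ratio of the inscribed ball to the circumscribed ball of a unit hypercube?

The radii are 1/2 and 1√84/2, so the volume ratio is (1/√84)^84 = 84^{-84/2} ≈ 1.5145e-81.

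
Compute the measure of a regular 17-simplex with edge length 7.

V_17 = √(18) · 7^17 / (17! · 2^(17/2)) ≈ 0.00766442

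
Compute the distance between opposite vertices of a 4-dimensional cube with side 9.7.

d = √(9.7² + 9.7² + ... + 9.7²) [4 terms] = √(4·9.7²) = 9.7√4 = 19.4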